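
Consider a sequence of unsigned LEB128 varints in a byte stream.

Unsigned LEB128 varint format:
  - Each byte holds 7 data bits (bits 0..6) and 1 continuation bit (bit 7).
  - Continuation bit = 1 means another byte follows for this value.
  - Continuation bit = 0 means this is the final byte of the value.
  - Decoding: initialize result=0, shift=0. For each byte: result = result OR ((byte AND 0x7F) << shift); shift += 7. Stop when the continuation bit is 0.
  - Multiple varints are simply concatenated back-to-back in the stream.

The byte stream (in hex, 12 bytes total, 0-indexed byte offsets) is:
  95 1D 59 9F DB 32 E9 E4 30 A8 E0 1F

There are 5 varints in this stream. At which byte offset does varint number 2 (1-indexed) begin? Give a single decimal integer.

  byte[0]=0x95 cont=1 payload=0x15=21: acc |= 21<<0 -> acc=21 shift=7
  byte[1]=0x1D cont=0 payload=0x1D=29: acc |= 29<<7 -> acc=3733 shift=14 [end]
Varint 1: bytes[0:2] = 95 1D -> value 3733 (2 byte(s))
  byte[2]=0x59 cont=0 payload=0x59=89: acc |= 89<<0 -> acc=89 shift=7 [end]
Varint 2: bytes[2:3] = 59 -> value 89 (1 byte(s))
  byte[3]=0x9F cont=1 payload=0x1F=31: acc |= 31<<0 -> acc=31 shift=7
  byte[4]=0xDB cont=1 payload=0x5B=91: acc |= 91<<7 -> acc=11679 shift=14
  byte[5]=0x32 cont=0 payload=0x32=50: acc |= 50<<14 -> acc=830879 shift=21 [end]
Varint 3: bytes[3:6] = 9F DB 32 -> value 830879 (3 byte(s))
  byte[6]=0xE9 cont=1 payload=0x69=105: acc |= 105<<0 -> acc=105 shift=7
  byte[7]=0xE4 cont=1 payload=0x64=100: acc |= 100<<7 -> acc=12905 shift=14
  byte[8]=0x30 cont=0 payload=0x30=48: acc |= 48<<14 -> acc=799337 shift=21 [end]
Varint 4: bytes[6:9] = E9 E4 30 -> value 799337 (3 byte(s))
  byte[9]=0xA8 cont=1 payload=0x28=40: acc |= 40<<0 -> acc=40 shift=7
  byte[10]=0xE0 cont=1 payload=0x60=96: acc |= 96<<7 -> acc=12328 shift=14
  byte[11]=0x1F cont=0 payload=0x1F=31: acc |= 31<<14 -> acc=520232 shift=21 [end]
Varint 5: bytes[9:12] = A8 E0 1F -> value 520232 (3 byte(s))

Answer: 2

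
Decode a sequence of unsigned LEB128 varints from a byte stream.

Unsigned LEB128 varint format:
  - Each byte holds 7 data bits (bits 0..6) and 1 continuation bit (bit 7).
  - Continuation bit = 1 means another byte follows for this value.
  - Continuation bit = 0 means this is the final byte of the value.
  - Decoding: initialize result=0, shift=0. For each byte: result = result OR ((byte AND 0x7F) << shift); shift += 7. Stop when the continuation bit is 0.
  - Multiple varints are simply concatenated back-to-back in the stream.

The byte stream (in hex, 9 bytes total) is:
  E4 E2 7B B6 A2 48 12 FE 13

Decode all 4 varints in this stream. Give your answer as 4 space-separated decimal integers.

  byte[0]=0xE4 cont=1 payload=0x64=100: acc |= 100<<0 -> acc=100 shift=7
  byte[1]=0xE2 cont=1 payload=0x62=98: acc |= 98<<7 -> acc=12644 shift=14
  byte[2]=0x7B cont=0 payload=0x7B=123: acc |= 123<<14 -> acc=2027876 shift=21 [end]
Varint 1: bytes[0:3] = E4 E2 7B -> value 2027876 (3 byte(s))
  byte[3]=0xB6 cont=1 payload=0x36=54: acc |= 54<<0 -> acc=54 shift=7
  byte[4]=0xA2 cont=1 payload=0x22=34: acc |= 34<<7 -> acc=4406 shift=14
  byte[5]=0x48 cont=0 payload=0x48=72: acc |= 72<<14 -> acc=1184054 shift=21 [end]
Varint 2: bytes[3:6] = B6 A2 48 -> value 1184054 (3 byte(s))
  byte[6]=0x12 cont=0 payload=0x12=18: acc |= 18<<0 -> acc=18 shift=7 [end]
Varint 3: bytes[6:7] = 12 -> value 18 (1 byte(s))
  byte[7]=0xFE cont=1 payload=0x7E=126: acc |= 126<<0 -> acc=126 shift=7
  byte[8]=0x13 cont=0 payload=0x13=19: acc |= 19<<7 -> acc=2558 shift=14 [end]
Varint 4: bytes[7:9] = FE 13 -> value 2558 (2 byte(s))

Answer: 2027876 1184054 18 2558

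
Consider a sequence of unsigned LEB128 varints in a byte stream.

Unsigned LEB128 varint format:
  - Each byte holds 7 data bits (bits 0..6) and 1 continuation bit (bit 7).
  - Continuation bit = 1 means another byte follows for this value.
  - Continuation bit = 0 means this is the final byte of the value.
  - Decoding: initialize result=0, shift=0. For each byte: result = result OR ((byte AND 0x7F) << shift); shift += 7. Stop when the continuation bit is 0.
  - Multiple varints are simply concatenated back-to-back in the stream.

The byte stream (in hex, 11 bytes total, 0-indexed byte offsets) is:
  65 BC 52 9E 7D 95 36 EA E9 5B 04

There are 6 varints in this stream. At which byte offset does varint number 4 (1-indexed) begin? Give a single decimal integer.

Answer: 5

Derivation:
  byte[0]=0x65 cont=0 payload=0x65=101: acc |= 101<<0 -> acc=101 shift=7 [end]
Varint 1: bytes[0:1] = 65 -> value 101 (1 byte(s))
  byte[1]=0xBC cont=1 payload=0x3C=60: acc |= 60<<0 -> acc=60 shift=7
  byte[2]=0x52 cont=0 payload=0x52=82: acc |= 82<<7 -> acc=10556 shift=14 [end]
Varint 2: bytes[1:3] = BC 52 -> value 10556 (2 byte(s))
  byte[3]=0x9E cont=1 payload=0x1E=30: acc |= 30<<0 -> acc=30 shift=7
  byte[4]=0x7D cont=0 payload=0x7D=125: acc |= 125<<7 -> acc=16030 shift=14 [end]
Varint 3: bytes[3:5] = 9E 7D -> value 16030 (2 byte(s))
  byte[5]=0x95 cont=1 payload=0x15=21: acc |= 21<<0 -> acc=21 shift=7
  byte[6]=0x36 cont=0 payload=0x36=54: acc |= 54<<7 -> acc=6933 shift=14 [end]
Varint 4: bytes[5:7] = 95 36 -> value 6933 (2 byte(s))
  byte[7]=0xEA cont=1 payload=0x6A=106: acc |= 106<<0 -> acc=106 shift=7
  byte[8]=0xE9 cont=1 payload=0x69=105: acc |= 105<<7 -> acc=13546 shift=14
  byte[9]=0x5B cont=0 payload=0x5B=91: acc |= 91<<14 -> acc=1504490 shift=21 [end]
Varint 5: bytes[7:10] = EA E9 5B -> value 1504490 (3 byte(s))
  byte[10]=0x04 cont=0 payload=0x04=4: acc |= 4<<0 -> acc=4 shift=7 [end]
Varint 6: bytes[10:11] = 04 -> value 4 (1 byte(s))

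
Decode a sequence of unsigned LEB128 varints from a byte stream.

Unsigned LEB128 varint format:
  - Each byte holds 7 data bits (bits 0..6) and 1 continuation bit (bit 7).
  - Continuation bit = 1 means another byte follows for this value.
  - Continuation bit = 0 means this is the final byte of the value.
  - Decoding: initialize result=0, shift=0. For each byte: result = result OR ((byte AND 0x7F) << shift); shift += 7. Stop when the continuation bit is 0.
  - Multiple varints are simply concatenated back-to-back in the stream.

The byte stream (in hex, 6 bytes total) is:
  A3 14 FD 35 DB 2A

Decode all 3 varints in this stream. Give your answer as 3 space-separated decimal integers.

Answer: 2595 6909 5467

Derivation:
  byte[0]=0xA3 cont=1 payload=0x23=35: acc |= 35<<0 -> acc=35 shift=7
  byte[1]=0x14 cont=0 payload=0x14=20: acc |= 20<<7 -> acc=2595 shift=14 [end]
Varint 1: bytes[0:2] = A3 14 -> value 2595 (2 byte(s))
  byte[2]=0xFD cont=1 payload=0x7D=125: acc |= 125<<0 -> acc=125 shift=7
  byte[3]=0x35 cont=0 payload=0x35=53: acc |= 53<<7 -> acc=6909 shift=14 [end]
Varint 2: bytes[2:4] = FD 35 -> value 6909 (2 byte(s))
  byte[4]=0xDB cont=1 payload=0x5B=91: acc |= 91<<0 -> acc=91 shift=7
  byte[5]=0x2A cont=0 payload=0x2A=42: acc |= 42<<7 -> acc=5467 shift=14 [end]
Varint 3: bytes[4:6] = DB 2A -> value 5467 (2 byte(s))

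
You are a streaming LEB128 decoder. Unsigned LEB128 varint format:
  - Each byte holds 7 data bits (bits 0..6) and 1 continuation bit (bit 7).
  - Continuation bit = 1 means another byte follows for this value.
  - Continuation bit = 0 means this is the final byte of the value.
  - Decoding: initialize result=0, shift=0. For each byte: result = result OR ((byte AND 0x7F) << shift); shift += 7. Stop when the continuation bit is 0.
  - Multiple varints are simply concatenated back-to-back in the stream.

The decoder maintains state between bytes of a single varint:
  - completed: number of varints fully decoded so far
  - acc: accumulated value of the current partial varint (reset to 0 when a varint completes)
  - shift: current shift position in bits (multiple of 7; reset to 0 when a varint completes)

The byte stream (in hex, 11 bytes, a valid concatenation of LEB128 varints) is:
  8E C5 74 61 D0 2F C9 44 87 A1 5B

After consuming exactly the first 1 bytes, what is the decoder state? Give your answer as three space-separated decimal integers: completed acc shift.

byte[0]=0x8E cont=1 payload=0x0E: acc |= 14<<0 -> completed=0 acc=14 shift=7

Answer: 0 14 7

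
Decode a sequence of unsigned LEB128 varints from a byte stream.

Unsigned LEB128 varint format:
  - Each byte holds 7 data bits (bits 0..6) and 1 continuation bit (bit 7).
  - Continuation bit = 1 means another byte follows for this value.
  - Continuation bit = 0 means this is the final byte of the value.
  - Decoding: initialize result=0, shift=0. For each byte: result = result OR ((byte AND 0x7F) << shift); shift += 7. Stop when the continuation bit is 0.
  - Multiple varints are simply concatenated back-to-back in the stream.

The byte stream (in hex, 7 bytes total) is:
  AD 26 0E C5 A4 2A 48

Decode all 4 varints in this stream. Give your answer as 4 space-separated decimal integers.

  byte[0]=0xAD cont=1 payload=0x2D=45: acc |= 45<<0 -> acc=45 shift=7
  byte[1]=0x26 cont=0 payload=0x26=38: acc |= 38<<7 -> acc=4909 shift=14 [end]
Varint 1: bytes[0:2] = AD 26 -> value 4909 (2 byte(s))
  byte[2]=0x0E cont=0 payload=0x0E=14: acc |= 14<<0 -> acc=14 shift=7 [end]
Varint 2: bytes[2:3] = 0E -> value 14 (1 byte(s))
  byte[3]=0xC5 cont=1 payload=0x45=69: acc |= 69<<0 -> acc=69 shift=7
  byte[4]=0xA4 cont=1 payload=0x24=36: acc |= 36<<7 -> acc=4677 shift=14
  byte[5]=0x2A cont=0 payload=0x2A=42: acc |= 42<<14 -> acc=692805 shift=21 [end]
Varint 3: bytes[3:6] = C5 A4 2A -> value 692805 (3 byte(s))
  byte[6]=0x48 cont=0 payload=0x48=72: acc |= 72<<0 -> acc=72 shift=7 [end]
Varint 4: bytes[6:7] = 48 -> value 72 (1 byte(s))

Answer: 4909 14 692805 72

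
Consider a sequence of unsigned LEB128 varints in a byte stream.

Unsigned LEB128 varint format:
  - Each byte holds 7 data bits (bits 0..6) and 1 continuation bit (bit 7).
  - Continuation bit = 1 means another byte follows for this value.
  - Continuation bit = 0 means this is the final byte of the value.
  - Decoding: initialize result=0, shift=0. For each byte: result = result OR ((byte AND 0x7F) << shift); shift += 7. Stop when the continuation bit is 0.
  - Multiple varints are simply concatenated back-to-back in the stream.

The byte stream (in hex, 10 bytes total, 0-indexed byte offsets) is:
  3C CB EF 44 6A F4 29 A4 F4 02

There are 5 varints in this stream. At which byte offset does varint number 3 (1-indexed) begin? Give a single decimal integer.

  byte[0]=0x3C cont=0 payload=0x3C=60: acc |= 60<<0 -> acc=60 shift=7 [end]
Varint 1: bytes[0:1] = 3C -> value 60 (1 byte(s))
  byte[1]=0xCB cont=1 payload=0x4B=75: acc |= 75<<0 -> acc=75 shift=7
  byte[2]=0xEF cont=1 payload=0x6F=111: acc |= 111<<7 -> acc=14283 shift=14
  byte[3]=0x44 cont=0 payload=0x44=68: acc |= 68<<14 -> acc=1128395 shift=21 [end]
Varint 2: bytes[1:4] = CB EF 44 -> value 1128395 (3 byte(s))
  byte[4]=0x6A cont=0 payload=0x6A=106: acc |= 106<<0 -> acc=106 shift=7 [end]
Varint 3: bytes[4:5] = 6A -> value 106 (1 byte(s))
  byte[5]=0xF4 cont=1 payload=0x74=116: acc |= 116<<0 -> acc=116 shift=7
  byte[6]=0x29 cont=0 payload=0x29=41: acc |= 41<<7 -> acc=5364 shift=14 [end]
Varint 4: bytes[5:7] = F4 29 -> value 5364 (2 byte(s))
  byte[7]=0xA4 cont=1 payload=0x24=36: acc |= 36<<0 -> acc=36 shift=7
  byte[8]=0xF4 cont=1 payload=0x74=116: acc |= 116<<7 -> acc=14884 shift=14
  byte[9]=0x02 cont=0 payload=0x02=2: acc |= 2<<14 -> acc=47652 shift=21 [end]
Varint 5: bytes[7:10] = A4 F4 02 -> value 47652 (3 byte(s))

Answer: 4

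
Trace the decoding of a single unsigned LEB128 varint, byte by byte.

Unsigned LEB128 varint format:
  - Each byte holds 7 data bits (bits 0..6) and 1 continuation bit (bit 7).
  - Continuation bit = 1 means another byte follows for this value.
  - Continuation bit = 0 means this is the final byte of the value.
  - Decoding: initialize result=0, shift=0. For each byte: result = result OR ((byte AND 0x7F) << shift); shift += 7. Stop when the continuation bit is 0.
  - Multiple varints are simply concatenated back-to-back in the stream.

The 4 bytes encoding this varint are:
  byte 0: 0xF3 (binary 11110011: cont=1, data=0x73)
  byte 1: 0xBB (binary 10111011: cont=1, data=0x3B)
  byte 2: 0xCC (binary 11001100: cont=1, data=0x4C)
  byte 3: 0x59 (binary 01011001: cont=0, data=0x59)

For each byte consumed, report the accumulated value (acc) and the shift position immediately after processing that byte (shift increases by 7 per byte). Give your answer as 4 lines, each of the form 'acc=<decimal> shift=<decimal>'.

Answer: acc=115 shift=7
acc=7667 shift=14
acc=1252851 shift=21
acc=187899379 shift=28

Derivation:
byte 0=0xF3: payload=0x73=115, contrib = 115<<0 = 115; acc -> 115, shift -> 7
byte 1=0xBB: payload=0x3B=59, contrib = 59<<7 = 7552; acc -> 7667, shift -> 14
byte 2=0xCC: payload=0x4C=76, contrib = 76<<14 = 1245184; acc -> 1252851, shift -> 21
byte 3=0x59: payload=0x59=89, contrib = 89<<21 = 186646528; acc -> 187899379, shift -> 28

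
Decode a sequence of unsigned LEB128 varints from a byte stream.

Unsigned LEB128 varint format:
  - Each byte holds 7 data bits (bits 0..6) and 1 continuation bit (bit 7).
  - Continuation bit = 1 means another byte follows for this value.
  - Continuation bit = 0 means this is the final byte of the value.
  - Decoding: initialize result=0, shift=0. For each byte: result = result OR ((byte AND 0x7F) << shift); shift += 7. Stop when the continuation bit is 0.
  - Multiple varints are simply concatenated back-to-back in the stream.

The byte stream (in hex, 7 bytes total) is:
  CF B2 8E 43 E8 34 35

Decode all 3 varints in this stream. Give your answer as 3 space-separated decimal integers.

Answer: 140745039 6760 53

Derivation:
  byte[0]=0xCF cont=1 payload=0x4F=79: acc |= 79<<0 -> acc=79 shift=7
  byte[1]=0xB2 cont=1 payload=0x32=50: acc |= 50<<7 -> acc=6479 shift=14
  byte[2]=0x8E cont=1 payload=0x0E=14: acc |= 14<<14 -> acc=235855 shift=21
  byte[3]=0x43 cont=0 payload=0x43=67: acc |= 67<<21 -> acc=140745039 shift=28 [end]
Varint 1: bytes[0:4] = CF B2 8E 43 -> value 140745039 (4 byte(s))
  byte[4]=0xE8 cont=1 payload=0x68=104: acc |= 104<<0 -> acc=104 shift=7
  byte[5]=0x34 cont=0 payload=0x34=52: acc |= 52<<7 -> acc=6760 shift=14 [end]
Varint 2: bytes[4:6] = E8 34 -> value 6760 (2 byte(s))
  byte[6]=0x35 cont=0 payload=0x35=53: acc |= 53<<0 -> acc=53 shift=7 [end]
Varint 3: bytes[6:7] = 35 -> value 53 (1 byte(s))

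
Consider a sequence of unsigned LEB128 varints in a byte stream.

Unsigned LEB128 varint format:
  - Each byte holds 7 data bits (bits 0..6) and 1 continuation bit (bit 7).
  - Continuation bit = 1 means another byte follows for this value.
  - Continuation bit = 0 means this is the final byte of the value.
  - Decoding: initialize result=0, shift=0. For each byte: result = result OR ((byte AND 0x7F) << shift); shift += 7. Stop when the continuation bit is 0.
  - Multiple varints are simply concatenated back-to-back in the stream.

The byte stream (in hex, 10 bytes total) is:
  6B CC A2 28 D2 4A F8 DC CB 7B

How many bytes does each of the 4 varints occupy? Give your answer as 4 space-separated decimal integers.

  byte[0]=0x6B cont=0 payload=0x6B=107: acc |= 107<<0 -> acc=107 shift=7 [end]
Varint 1: bytes[0:1] = 6B -> value 107 (1 byte(s))
  byte[1]=0xCC cont=1 payload=0x4C=76: acc |= 76<<0 -> acc=76 shift=7
  byte[2]=0xA2 cont=1 payload=0x22=34: acc |= 34<<7 -> acc=4428 shift=14
  byte[3]=0x28 cont=0 payload=0x28=40: acc |= 40<<14 -> acc=659788 shift=21 [end]
Varint 2: bytes[1:4] = CC A2 28 -> value 659788 (3 byte(s))
  byte[4]=0xD2 cont=1 payload=0x52=82: acc |= 82<<0 -> acc=82 shift=7
  byte[5]=0x4A cont=0 payload=0x4A=74: acc |= 74<<7 -> acc=9554 shift=14 [end]
Varint 3: bytes[4:6] = D2 4A -> value 9554 (2 byte(s))
  byte[6]=0xF8 cont=1 payload=0x78=120: acc |= 120<<0 -> acc=120 shift=7
  byte[7]=0xDC cont=1 payload=0x5C=92: acc |= 92<<7 -> acc=11896 shift=14
  byte[8]=0xCB cont=1 payload=0x4B=75: acc |= 75<<14 -> acc=1240696 shift=21
  byte[9]=0x7B cont=0 payload=0x7B=123: acc |= 123<<21 -> acc=259190392 shift=28 [end]
Varint 4: bytes[6:10] = F8 DC CB 7B -> value 259190392 (4 byte(s))

Answer: 1 3 2 4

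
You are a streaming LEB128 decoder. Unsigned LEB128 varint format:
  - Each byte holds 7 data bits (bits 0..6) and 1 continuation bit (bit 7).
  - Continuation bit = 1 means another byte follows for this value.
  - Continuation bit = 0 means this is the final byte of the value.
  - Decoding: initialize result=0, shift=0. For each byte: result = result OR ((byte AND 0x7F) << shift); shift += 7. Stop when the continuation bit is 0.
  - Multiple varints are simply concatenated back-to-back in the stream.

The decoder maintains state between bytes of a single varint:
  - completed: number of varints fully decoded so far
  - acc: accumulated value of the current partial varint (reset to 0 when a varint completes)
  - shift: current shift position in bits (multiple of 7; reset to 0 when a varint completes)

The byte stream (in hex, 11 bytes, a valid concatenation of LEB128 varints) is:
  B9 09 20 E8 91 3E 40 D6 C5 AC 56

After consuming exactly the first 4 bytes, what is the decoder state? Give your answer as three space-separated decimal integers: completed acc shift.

Answer: 2 104 7

Derivation:
byte[0]=0xB9 cont=1 payload=0x39: acc |= 57<<0 -> completed=0 acc=57 shift=7
byte[1]=0x09 cont=0 payload=0x09: varint #1 complete (value=1209); reset -> completed=1 acc=0 shift=0
byte[2]=0x20 cont=0 payload=0x20: varint #2 complete (value=32); reset -> completed=2 acc=0 shift=0
byte[3]=0xE8 cont=1 payload=0x68: acc |= 104<<0 -> completed=2 acc=104 shift=7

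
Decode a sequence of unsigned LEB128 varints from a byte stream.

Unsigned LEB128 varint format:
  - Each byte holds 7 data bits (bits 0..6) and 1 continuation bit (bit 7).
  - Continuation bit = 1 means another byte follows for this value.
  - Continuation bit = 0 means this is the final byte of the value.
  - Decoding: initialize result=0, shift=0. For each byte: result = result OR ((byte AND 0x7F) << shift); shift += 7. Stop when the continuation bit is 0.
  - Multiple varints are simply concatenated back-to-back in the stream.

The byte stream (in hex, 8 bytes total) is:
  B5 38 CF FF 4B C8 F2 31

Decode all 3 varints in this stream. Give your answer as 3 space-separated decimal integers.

  byte[0]=0xB5 cont=1 payload=0x35=53: acc |= 53<<0 -> acc=53 shift=7
  byte[1]=0x38 cont=0 payload=0x38=56: acc |= 56<<7 -> acc=7221 shift=14 [end]
Varint 1: bytes[0:2] = B5 38 -> value 7221 (2 byte(s))
  byte[2]=0xCF cont=1 payload=0x4F=79: acc |= 79<<0 -> acc=79 shift=7
  byte[3]=0xFF cont=1 payload=0x7F=127: acc |= 127<<7 -> acc=16335 shift=14
  byte[4]=0x4B cont=0 payload=0x4B=75: acc |= 75<<14 -> acc=1245135 shift=21 [end]
Varint 2: bytes[2:5] = CF FF 4B -> value 1245135 (3 byte(s))
  byte[5]=0xC8 cont=1 payload=0x48=72: acc |= 72<<0 -> acc=72 shift=7
  byte[6]=0xF2 cont=1 payload=0x72=114: acc |= 114<<7 -> acc=14664 shift=14
  byte[7]=0x31 cont=0 payload=0x31=49: acc |= 49<<14 -> acc=817480 shift=21 [end]
Varint 3: bytes[5:8] = C8 F2 31 -> value 817480 (3 byte(s))

Answer: 7221 1245135 817480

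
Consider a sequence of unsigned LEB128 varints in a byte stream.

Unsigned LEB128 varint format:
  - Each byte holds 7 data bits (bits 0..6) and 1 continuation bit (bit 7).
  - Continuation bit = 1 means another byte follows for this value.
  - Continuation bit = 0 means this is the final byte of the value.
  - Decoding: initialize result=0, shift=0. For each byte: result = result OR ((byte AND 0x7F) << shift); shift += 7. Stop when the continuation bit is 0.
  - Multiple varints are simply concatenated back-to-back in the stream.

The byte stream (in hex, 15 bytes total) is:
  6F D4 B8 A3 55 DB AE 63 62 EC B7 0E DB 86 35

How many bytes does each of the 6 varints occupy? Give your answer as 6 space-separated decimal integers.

Answer: 1 4 3 1 3 3

Derivation:
  byte[0]=0x6F cont=0 payload=0x6F=111: acc |= 111<<0 -> acc=111 shift=7 [end]
Varint 1: bytes[0:1] = 6F -> value 111 (1 byte(s))
  byte[1]=0xD4 cont=1 payload=0x54=84: acc |= 84<<0 -> acc=84 shift=7
  byte[2]=0xB8 cont=1 payload=0x38=56: acc |= 56<<7 -> acc=7252 shift=14
  byte[3]=0xA3 cont=1 payload=0x23=35: acc |= 35<<14 -> acc=580692 shift=21
  byte[4]=0x55 cont=0 payload=0x55=85: acc |= 85<<21 -> acc=178838612 shift=28 [end]
Varint 2: bytes[1:5] = D4 B8 A3 55 -> value 178838612 (4 byte(s))
  byte[5]=0xDB cont=1 payload=0x5B=91: acc |= 91<<0 -> acc=91 shift=7
  byte[6]=0xAE cont=1 payload=0x2E=46: acc |= 46<<7 -> acc=5979 shift=14
  byte[7]=0x63 cont=0 payload=0x63=99: acc |= 99<<14 -> acc=1627995 shift=21 [end]
Varint 3: bytes[5:8] = DB AE 63 -> value 1627995 (3 byte(s))
  byte[8]=0x62 cont=0 payload=0x62=98: acc |= 98<<0 -> acc=98 shift=7 [end]
Varint 4: bytes[8:9] = 62 -> value 98 (1 byte(s))
  byte[9]=0xEC cont=1 payload=0x6C=108: acc |= 108<<0 -> acc=108 shift=7
  byte[10]=0xB7 cont=1 payload=0x37=55: acc |= 55<<7 -> acc=7148 shift=14
  byte[11]=0x0E cont=0 payload=0x0E=14: acc |= 14<<14 -> acc=236524 shift=21 [end]
Varint 5: bytes[9:12] = EC B7 0E -> value 236524 (3 byte(s))
  byte[12]=0xDB cont=1 payload=0x5B=91: acc |= 91<<0 -> acc=91 shift=7
  byte[13]=0x86 cont=1 payload=0x06=6: acc |= 6<<7 -> acc=859 shift=14
  byte[14]=0x35 cont=0 payload=0x35=53: acc |= 53<<14 -> acc=869211 shift=21 [end]
Varint 6: bytes[12:15] = DB 86 35 -> value 869211 (3 byte(s))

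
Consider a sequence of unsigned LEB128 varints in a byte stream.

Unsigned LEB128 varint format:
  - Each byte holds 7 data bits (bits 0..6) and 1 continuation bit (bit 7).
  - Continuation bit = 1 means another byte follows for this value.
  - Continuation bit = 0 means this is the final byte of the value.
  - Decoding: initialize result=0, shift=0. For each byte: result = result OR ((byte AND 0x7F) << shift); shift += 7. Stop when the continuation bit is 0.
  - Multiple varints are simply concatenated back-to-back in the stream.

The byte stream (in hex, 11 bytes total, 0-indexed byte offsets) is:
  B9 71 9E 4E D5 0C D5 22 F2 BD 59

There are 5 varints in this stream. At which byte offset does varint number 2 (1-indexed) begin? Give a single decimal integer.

Answer: 2

Derivation:
  byte[0]=0xB9 cont=1 payload=0x39=57: acc |= 57<<0 -> acc=57 shift=7
  byte[1]=0x71 cont=0 payload=0x71=113: acc |= 113<<7 -> acc=14521 shift=14 [end]
Varint 1: bytes[0:2] = B9 71 -> value 14521 (2 byte(s))
  byte[2]=0x9E cont=1 payload=0x1E=30: acc |= 30<<0 -> acc=30 shift=7
  byte[3]=0x4E cont=0 payload=0x4E=78: acc |= 78<<7 -> acc=10014 shift=14 [end]
Varint 2: bytes[2:4] = 9E 4E -> value 10014 (2 byte(s))
  byte[4]=0xD5 cont=1 payload=0x55=85: acc |= 85<<0 -> acc=85 shift=7
  byte[5]=0x0C cont=0 payload=0x0C=12: acc |= 12<<7 -> acc=1621 shift=14 [end]
Varint 3: bytes[4:6] = D5 0C -> value 1621 (2 byte(s))
  byte[6]=0xD5 cont=1 payload=0x55=85: acc |= 85<<0 -> acc=85 shift=7
  byte[7]=0x22 cont=0 payload=0x22=34: acc |= 34<<7 -> acc=4437 shift=14 [end]
Varint 4: bytes[6:8] = D5 22 -> value 4437 (2 byte(s))
  byte[8]=0xF2 cont=1 payload=0x72=114: acc |= 114<<0 -> acc=114 shift=7
  byte[9]=0xBD cont=1 payload=0x3D=61: acc |= 61<<7 -> acc=7922 shift=14
  byte[10]=0x59 cont=0 payload=0x59=89: acc |= 89<<14 -> acc=1466098 shift=21 [end]
Varint 5: bytes[8:11] = F2 BD 59 -> value 1466098 (3 byte(s))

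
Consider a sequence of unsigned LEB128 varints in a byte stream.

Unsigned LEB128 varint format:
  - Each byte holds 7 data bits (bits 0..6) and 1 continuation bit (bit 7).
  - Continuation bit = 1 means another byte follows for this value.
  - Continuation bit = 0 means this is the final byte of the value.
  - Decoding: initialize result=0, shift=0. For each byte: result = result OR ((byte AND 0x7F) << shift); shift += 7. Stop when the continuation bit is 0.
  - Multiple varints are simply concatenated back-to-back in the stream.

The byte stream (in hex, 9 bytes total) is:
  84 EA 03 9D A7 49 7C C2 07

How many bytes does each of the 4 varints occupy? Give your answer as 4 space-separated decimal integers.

Answer: 3 3 1 2

Derivation:
  byte[0]=0x84 cont=1 payload=0x04=4: acc |= 4<<0 -> acc=4 shift=7
  byte[1]=0xEA cont=1 payload=0x6A=106: acc |= 106<<7 -> acc=13572 shift=14
  byte[2]=0x03 cont=0 payload=0x03=3: acc |= 3<<14 -> acc=62724 shift=21 [end]
Varint 1: bytes[0:3] = 84 EA 03 -> value 62724 (3 byte(s))
  byte[3]=0x9D cont=1 payload=0x1D=29: acc |= 29<<0 -> acc=29 shift=7
  byte[4]=0xA7 cont=1 payload=0x27=39: acc |= 39<<7 -> acc=5021 shift=14
  byte[5]=0x49 cont=0 payload=0x49=73: acc |= 73<<14 -> acc=1201053 shift=21 [end]
Varint 2: bytes[3:6] = 9D A7 49 -> value 1201053 (3 byte(s))
  byte[6]=0x7C cont=0 payload=0x7C=124: acc |= 124<<0 -> acc=124 shift=7 [end]
Varint 3: bytes[6:7] = 7C -> value 124 (1 byte(s))
  byte[7]=0xC2 cont=1 payload=0x42=66: acc |= 66<<0 -> acc=66 shift=7
  byte[8]=0x07 cont=0 payload=0x07=7: acc |= 7<<7 -> acc=962 shift=14 [end]
Varint 4: bytes[7:9] = C2 07 -> value 962 (2 byte(s))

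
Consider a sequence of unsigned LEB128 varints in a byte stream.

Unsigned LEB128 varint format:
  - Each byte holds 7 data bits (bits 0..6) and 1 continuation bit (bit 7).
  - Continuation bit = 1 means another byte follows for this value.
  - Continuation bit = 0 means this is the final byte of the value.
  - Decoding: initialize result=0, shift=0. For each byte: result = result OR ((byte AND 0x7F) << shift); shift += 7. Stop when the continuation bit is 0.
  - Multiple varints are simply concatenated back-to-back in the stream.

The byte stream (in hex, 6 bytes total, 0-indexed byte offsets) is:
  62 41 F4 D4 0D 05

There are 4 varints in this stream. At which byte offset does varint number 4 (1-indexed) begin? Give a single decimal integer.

Answer: 5

Derivation:
  byte[0]=0x62 cont=0 payload=0x62=98: acc |= 98<<0 -> acc=98 shift=7 [end]
Varint 1: bytes[0:1] = 62 -> value 98 (1 byte(s))
  byte[1]=0x41 cont=0 payload=0x41=65: acc |= 65<<0 -> acc=65 shift=7 [end]
Varint 2: bytes[1:2] = 41 -> value 65 (1 byte(s))
  byte[2]=0xF4 cont=1 payload=0x74=116: acc |= 116<<0 -> acc=116 shift=7
  byte[3]=0xD4 cont=1 payload=0x54=84: acc |= 84<<7 -> acc=10868 shift=14
  byte[4]=0x0D cont=0 payload=0x0D=13: acc |= 13<<14 -> acc=223860 shift=21 [end]
Varint 3: bytes[2:5] = F4 D4 0D -> value 223860 (3 byte(s))
  byte[5]=0x05 cont=0 payload=0x05=5: acc |= 5<<0 -> acc=5 shift=7 [end]
Varint 4: bytes[5:6] = 05 -> value 5 (1 byte(s))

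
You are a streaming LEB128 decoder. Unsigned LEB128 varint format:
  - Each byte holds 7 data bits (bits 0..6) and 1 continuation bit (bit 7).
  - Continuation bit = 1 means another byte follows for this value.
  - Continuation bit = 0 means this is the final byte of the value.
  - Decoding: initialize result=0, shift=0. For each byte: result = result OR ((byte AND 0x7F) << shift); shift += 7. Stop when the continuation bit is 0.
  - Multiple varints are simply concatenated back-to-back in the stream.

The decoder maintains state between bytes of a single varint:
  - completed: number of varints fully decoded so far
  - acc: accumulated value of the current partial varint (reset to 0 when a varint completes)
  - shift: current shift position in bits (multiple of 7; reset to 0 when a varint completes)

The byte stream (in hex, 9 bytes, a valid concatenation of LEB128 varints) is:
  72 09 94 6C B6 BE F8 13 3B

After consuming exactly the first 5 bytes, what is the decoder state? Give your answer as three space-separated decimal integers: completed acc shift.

byte[0]=0x72 cont=0 payload=0x72: varint #1 complete (value=114); reset -> completed=1 acc=0 shift=0
byte[1]=0x09 cont=0 payload=0x09: varint #2 complete (value=9); reset -> completed=2 acc=0 shift=0
byte[2]=0x94 cont=1 payload=0x14: acc |= 20<<0 -> completed=2 acc=20 shift=7
byte[3]=0x6C cont=0 payload=0x6C: varint #3 complete (value=13844); reset -> completed=3 acc=0 shift=0
byte[4]=0xB6 cont=1 payload=0x36: acc |= 54<<0 -> completed=3 acc=54 shift=7

Answer: 3 54 7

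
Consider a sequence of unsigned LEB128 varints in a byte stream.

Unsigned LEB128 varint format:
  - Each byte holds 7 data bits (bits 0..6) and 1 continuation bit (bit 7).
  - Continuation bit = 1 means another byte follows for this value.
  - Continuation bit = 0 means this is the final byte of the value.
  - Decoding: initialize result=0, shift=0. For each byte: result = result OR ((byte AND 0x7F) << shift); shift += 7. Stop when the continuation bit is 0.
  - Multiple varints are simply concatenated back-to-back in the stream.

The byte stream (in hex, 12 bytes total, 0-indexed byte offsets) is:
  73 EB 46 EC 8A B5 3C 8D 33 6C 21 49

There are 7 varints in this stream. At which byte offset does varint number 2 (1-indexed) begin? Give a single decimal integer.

  byte[0]=0x73 cont=0 payload=0x73=115: acc |= 115<<0 -> acc=115 shift=7 [end]
Varint 1: bytes[0:1] = 73 -> value 115 (1 byte(s))
  byte[1]=0xEB cont=1 payload=0x6B=107: acc |= 107<<0 -> acc=107 shift=7
  byte[2]=0x46 cont=0 payload=0x46=70: acc |= 70<<7 -> acc=9067 shift=14 [end]
Varint 2: bytes[1:3] = EB 46 -> value 9067 (2 byte(s))
  byte[3]=0xEC cont=1 payload=0x6C=108: acc |= 108<<0 -> acc=108 shift=7
  byte[4]=0x8A cont=1 payload=0x0A=10: acc |= 10<<7 -> acc=1388 shift=14
  byte[5]=0xB5 cont=1 payload=0x35=53: acc |= 53<<14 -> acc=869740 shift=21
  byte[6]=0x3C cont=0 payload=0x3C=60: acc |= 60<<21 -> acc=126698860 shift=28 [end]
Varint 3: bytes[3:7] = EC 8A B5 3C -> value 126698860 (4 byte(s))
  byte[7]=0x8D cont=1 payload=0x0D=13: acc |= 13<<0 -> acc=13 shift=7
  byte[8]=0x33 cont=0 payload=0x33=51: acc |= 51<<7 -> acc=6541 shift=14 [end]
Varint 4: bytes[7:9] = 8D 33 -> value 6541 (2 byte(s))
  byte[9]=0x6C cont=0 payload=0x6C=108: acc |= 108<<0 -> acc=108 shift=7 [end]
Varint 5: bytes[9:10] = 6C -> value 108 (1 byte(s))
  byte[10]=0x21 cont=0 payload=0x21=33: acc |= 33<<0 -> acc=33 shift=7 [end]
Varint 6: bytes[10:11] = 21 -> value 33 (1 byte(s))
  byte[11]=0x49 cont=0 payload=0x49=73: acc |= 73<<0 -> acc=73 shift=7 [end]
Varint 7: bytes[11:12] = 49 -> value 73 (1 byte(s))

Answer: 1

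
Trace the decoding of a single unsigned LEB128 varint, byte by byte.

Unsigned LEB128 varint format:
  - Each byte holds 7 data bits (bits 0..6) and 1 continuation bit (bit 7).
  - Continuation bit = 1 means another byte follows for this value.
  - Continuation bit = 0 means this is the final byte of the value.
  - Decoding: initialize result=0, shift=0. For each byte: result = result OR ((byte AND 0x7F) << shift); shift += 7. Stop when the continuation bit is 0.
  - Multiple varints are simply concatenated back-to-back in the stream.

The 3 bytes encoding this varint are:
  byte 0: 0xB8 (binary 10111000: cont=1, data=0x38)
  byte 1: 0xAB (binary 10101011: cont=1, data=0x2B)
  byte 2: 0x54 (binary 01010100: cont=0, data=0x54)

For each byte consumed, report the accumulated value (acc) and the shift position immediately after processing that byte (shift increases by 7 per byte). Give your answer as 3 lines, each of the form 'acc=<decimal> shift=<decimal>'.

byte 0=0xB8: payload=0x38=56, contrib = 56<<0 = 56; acc -> 56, shift -> 7
byte 1=0xAB: payload=0x2B=43, contrib = 43<<7 = 5504; acc -> 5560, shift -> 14
byte 2=0x54: payload=0x54=84, contrib = 84<<14 = 1376256; acc -> 1381816, shift -> 21

Answer: acc=56 shift=7
acc=5560 shift=14
acc=1381816 shift=21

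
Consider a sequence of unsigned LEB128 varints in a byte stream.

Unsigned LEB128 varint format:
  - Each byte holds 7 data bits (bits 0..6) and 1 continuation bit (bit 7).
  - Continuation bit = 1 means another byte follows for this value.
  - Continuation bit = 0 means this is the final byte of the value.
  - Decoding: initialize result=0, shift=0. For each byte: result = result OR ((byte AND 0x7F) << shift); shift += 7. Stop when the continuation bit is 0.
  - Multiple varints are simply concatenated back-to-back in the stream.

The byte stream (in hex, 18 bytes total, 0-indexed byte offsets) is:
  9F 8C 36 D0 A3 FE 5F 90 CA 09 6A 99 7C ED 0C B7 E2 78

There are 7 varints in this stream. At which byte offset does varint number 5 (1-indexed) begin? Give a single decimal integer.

Answer: 11

Derivation:
  byte[0]=0x9F cont=1 payload=0x1F=31: acc |= 31<<0 -> acc=31 shift=7
  byte[1]=0x8C cont=1 payload=0x0C=12: acc |= 12<<7 -> acc=1567 shift=14
  byte[2]=0x36 cont=0 payload=0x36=54: acc |= 54<<14 -> acc=886303 shift=21 [end]
Varint 1: bytes[0:3] = 9F 8C 36 -> value 886303 (3 byte(s))
  byte[3]=0xD0 cont=1 payload=0x50=80: acc |= 80<<0 -> acc=80 shift=7
  byte[4]=0xA3 cont=1 payload=0x23=35: acc |= 35<<7 -> acc=4560 shift=14
  byte[5]=0xFE cont=1 payload=0x7E=126: acc |= 126<<14 -> acc=2068944 shift=21
  byte[6]=0x5F cont=0 payload=0x5F=95: acc |= 95<<21 -> acc=201298384 shift=28 [end]
Varint 2: bytes[3:7] = D0 A3 FE 5F -> value 201298384 (4 byte(s))
  byte[7]=0x90 cont=1 payload=0x10=16: acc |= 16<<0 -> acc=16 shift=7
  byte[8]=0xCA cont=1 payload=0x4A=74: acc |= 74<<7 -> acc=9488 shift=14
  byte[9]=0x09 cont=0 payload=0x09=9: acc |= 9<<14 -> acc=156944 shift=21 [end]
Varint 3: bytes[7:10] = 90 CA 09 -> value 156944 (3 byte(s))
  byte[10]=0x6A cont=0 payload=0x6A=106: acc |= 106<<0 -> acc=106 shift=7 [end]
Varint 4: bytes[10:11] = 6A -> value 106 (1 byte(s))
  byte[11]=0x99 cont=1 payload=0x19=25: acc |= 25<<0 -> acc=25 shift=7
  byte[12]=0x7C cont=0 payload=0x7C=124: acc |= 124<<7 -> acc=15897 shift=14 [end]
Varint 5: bytes[11:13] = 99 7C -> value 15897 (2 byte(s))
  byte[13]=0xED cont=1 payload=0x6D=109: acc |= 109<<0 -> acc=109 shift=7
  byte[14]=0x0C cont=0 payload=0x0C=12: acc |= 12<<7 -> acc=1645 shift=14 [end]
Varint 6: bytes[13:15] = ED 0C -> value 1645 (2 byte(s))
  byte[15]=0xB7 cont=1 payload=0x37=55: acc |= 55<<0 -> acc=55 shift=7
  byte[16]=0xE2 cont=1 payload=0x62=98: acc |= 98<<7 -> acc=12599 shift=14
  byte[17]=0x78 cont=0 payload=0x78=120: acc |= 120<<14 -> acc=1978679 shift=21 [end]
Varint 7: bytes[15:18] = B7 E2 78 -> value 1978679 (3 byte(s))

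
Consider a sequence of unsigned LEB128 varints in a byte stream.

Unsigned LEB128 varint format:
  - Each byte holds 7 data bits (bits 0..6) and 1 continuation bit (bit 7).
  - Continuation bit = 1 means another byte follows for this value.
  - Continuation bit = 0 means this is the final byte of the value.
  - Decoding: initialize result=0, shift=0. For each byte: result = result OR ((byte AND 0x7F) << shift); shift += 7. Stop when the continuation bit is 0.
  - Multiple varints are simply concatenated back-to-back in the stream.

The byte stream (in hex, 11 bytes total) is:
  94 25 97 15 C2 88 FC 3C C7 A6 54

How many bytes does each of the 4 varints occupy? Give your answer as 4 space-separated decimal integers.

  byte[0]=0x94 cont=1 payload=0x14=20: acc |= 20<<0 -> acc=20 shift=7
  byte[1]=0x25 cont=0 payload=0x25=37: acc |= 37<<7 -> acc=4756 shift=14 [end]
Varint 1: bytes[0:2] = 94 25 -> value 4756 (2 byte(s))
  byte[2]=0x97 cont=1 payload=0x17=23: acc |= 23<<0 -> acc=23 shift=7
  byte[3]=0x15 cont=0 payload=0x15=21: acc |= 21<<7 -> acc=2711 shift=14 [end]
Varint 2: bytes[2:4] = 97 15 -> value 2711 (2 byte(s))
  byte[4]=0xC2 cont=1 payload=0x42=66: acc |= 66<<0 -> acc=66 shift=7
  byte[5]=0x88 cont=1 payload=0x08=8: acc |= 8<<7 -> acc=1090 shift=14
  byte[6]=0xFC cont=1 payload=0x7C=124: acc |= 124<<14 -> acc=2032706 shift=21
  byte[7]=0x3C cont=0 payload=0x3C=60: acc |= 60<<21 -> acc=127861826 shift=28 [end]
Varint 3: bytes[4:8] = C2 88 FC 3C -> value 127861826 (4 byte(s))
  byte[8]=0xC7 cont=1 payload=0x47=71: acc |= 71<<0 -> acc=71 shift=7
  byte[9]=0xA6 cont=1 payload=0x26=38: acc |= 38<<7 -> acc=4935 shift=14
  byte[10]=0x54 cont=0 payload=0x54=84: acc |= 84<<14 -> acc=1381191 shift=21 [end]
Varint 4: bytes[8:11] = C7 A6 54 -> value 1381191 (3 byte(s))

Answer: 2 2 4 3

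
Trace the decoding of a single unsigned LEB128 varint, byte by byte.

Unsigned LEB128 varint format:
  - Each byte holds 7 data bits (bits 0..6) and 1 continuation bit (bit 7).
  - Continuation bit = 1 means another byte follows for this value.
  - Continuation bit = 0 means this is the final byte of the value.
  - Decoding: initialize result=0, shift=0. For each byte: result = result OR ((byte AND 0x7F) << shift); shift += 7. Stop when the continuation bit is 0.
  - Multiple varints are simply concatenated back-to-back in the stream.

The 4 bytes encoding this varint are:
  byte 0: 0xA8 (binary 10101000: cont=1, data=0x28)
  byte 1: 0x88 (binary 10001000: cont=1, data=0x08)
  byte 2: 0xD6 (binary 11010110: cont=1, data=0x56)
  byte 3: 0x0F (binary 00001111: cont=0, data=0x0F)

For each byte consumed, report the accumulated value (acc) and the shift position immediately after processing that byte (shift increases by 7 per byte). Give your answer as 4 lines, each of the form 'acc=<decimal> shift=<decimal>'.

byte 0=0xA8: payload=0x28=40, contrib = 40<<0 = 40; acc -> 40, shift -> 7
byte 1=0x88: payload=0x08=8, contrib = 8<<7 = 1024; acc -> 1064, shift -> 14
byte 2=0xD6: payload=0x56=86, contrib = 86<<14 = 1409024; acc -> 1410088, shift -> 21
byte 3=0x0F: payload=0x0F=15, contrib = 15<<21 = 31457280; acc -> 32867368, shift -> 28

Answer: acc=40 shift=7
acc=1064 shift=14
acc=1410088 shift=21
acc=32867368 shift=28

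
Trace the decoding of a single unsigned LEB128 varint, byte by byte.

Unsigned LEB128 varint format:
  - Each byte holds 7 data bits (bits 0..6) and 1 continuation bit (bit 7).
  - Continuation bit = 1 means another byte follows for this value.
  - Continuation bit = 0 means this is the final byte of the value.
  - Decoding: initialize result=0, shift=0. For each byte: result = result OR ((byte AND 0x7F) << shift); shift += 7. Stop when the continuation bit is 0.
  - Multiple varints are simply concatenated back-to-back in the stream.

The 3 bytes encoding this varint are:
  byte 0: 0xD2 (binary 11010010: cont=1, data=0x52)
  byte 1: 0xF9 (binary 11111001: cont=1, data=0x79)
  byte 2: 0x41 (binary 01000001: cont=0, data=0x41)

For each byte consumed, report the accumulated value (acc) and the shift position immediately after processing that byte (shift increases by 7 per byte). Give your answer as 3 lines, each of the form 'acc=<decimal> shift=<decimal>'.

byte 0=0xD2: payload=0x52=82, contrib = 82<<0 = 82; acc -> 82, shift -> 7
byte 1=0xF9: payload=0x79=121, contrib = 121<<7 = 15488; acc -> 15570, shift -> 14
byte 2=0x41: payload=0x41=65, contrib = 65<<14 = 1064960; acc -> 1080530, shift -> 21

Answer: acc=82 shift=7
acc=15570 shift=14
acc=1080530 shift=21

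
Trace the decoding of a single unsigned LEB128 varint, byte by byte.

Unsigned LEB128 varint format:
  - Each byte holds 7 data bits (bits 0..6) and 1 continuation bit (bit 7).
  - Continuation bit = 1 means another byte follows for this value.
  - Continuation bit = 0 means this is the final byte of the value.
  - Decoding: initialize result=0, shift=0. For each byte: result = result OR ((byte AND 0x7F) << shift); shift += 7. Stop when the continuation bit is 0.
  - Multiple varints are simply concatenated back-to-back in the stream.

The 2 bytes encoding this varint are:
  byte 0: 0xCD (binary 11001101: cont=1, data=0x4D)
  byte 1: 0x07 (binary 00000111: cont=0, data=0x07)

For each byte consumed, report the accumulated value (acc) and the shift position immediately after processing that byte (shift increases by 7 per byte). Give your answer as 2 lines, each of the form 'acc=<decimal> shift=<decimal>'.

Answer: acc=77 shift=7
acc=973 shift=14

Derivation:
byte 0=0xCD: payload=0x4D=77, contrib = 77<<0 = 77; acc -> 77, shift -> 7
byte 1=0x07: payload=0x07=7, contrib = 7<<7 = 896; acc -> 973, shift -> 14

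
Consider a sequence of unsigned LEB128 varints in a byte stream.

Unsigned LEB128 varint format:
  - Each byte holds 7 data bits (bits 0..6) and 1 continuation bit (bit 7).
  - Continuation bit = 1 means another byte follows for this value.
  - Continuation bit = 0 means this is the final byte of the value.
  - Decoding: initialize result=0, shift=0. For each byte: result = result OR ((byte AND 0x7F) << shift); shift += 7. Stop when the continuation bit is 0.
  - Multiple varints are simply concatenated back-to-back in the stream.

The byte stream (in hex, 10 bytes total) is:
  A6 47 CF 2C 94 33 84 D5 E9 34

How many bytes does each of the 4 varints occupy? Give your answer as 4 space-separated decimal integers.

  byte[0]=0xA6 cont=1 payload=0x26=38: acc |= 38<<0 -> acc=38 shift=7
  byte[1]=0x47 cont=0 payload=0x47=71: acc |= 71<<7 -> acc=9126 shift=14 [end]
Varint 1: bytes[0:2] = A6 47 -> value 9126 (2 byte(s))
  byte[2]=0xCF cont=1 payload=0x4F=79: acc |= 79<<0 -> acc=79 shift=7
  byte[3]=0x2C cont=0 payload=0x2C=44: acc |= 44<<7 -> acc=5711 shift=14 [end]
Varint 2: bytes[2:4] = CF 2C -> value 5711 (2 byte(s))
  byte[4]=0x94 cont=1 payload=0x14=20: acc |= 20<<0 -> acc=20 shift=7
  byte[5]=0x33 cont=0 payload=0x33=51: acc |= 51<<7 -> acc=6548 shift=14 [end]
Varint 3: bytes[4:6] = 94 33 -> value 6548 (2 byte(s))
  byte[6]=0x84 cont=1 payload=0x04=4: acc |= 4<<0 -> acc=4 shift=7
  byte[7]=0xD5 cont=1 payload=0x55=85: acc |= 85<<7 -> acc=10884 shift=14
  byte[8]=0xE9 cont=1 payload=0x69=105: acc |= 105<<14 -> acc=1731204 shift=21
  byte[9]=0x34 cont=0 payload=0x34=52: acc |= 52<<21 -> acc=110783108 shift=28 [end]
Varint 4: bytes[6:10] = 84 D5 E9 34 -> value 110783108 (4 byte(s))

Answer: 2 2 2 4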